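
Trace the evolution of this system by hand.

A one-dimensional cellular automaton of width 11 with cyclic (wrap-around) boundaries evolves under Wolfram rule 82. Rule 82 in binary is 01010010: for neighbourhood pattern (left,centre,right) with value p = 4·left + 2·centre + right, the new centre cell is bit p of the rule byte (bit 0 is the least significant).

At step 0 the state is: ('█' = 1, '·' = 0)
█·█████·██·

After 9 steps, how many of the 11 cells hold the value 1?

step 0: █·█████·██·
step 1: ······█··█·
step 2: ·····█·██·█
step 3: █···█···█··
step 4: ·█·█·█·█·██
step 5: ··········█
step 6: █········█·
step 7: ·█······█··
step 8: █·█····█·█·
step 9: ···█··█····

2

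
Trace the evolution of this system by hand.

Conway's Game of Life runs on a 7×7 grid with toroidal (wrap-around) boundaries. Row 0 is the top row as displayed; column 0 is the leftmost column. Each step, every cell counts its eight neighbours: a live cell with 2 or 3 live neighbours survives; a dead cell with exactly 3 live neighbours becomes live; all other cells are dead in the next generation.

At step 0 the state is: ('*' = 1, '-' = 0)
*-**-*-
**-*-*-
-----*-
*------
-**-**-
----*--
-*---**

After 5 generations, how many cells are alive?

step 0: *-**-*-
**-*-*-
-----*-
*------
-**-**-
----*--
-*---**
step 1: ---*-*-
**-*-*-
**--*--
-*--***
-*-***-
*****-*
****-**
step 2: ---*-*-
**-*-*-
---*---
-*----*
-------
-------
-------
step 3: --*---*
---*--*
-*--*-*
-------
-------
-------
-------
step 4: -------
--**--*
*----*-
-------
-------
-------
-------
step 5: -------
------*
------*
-------
-------
-------
-------

2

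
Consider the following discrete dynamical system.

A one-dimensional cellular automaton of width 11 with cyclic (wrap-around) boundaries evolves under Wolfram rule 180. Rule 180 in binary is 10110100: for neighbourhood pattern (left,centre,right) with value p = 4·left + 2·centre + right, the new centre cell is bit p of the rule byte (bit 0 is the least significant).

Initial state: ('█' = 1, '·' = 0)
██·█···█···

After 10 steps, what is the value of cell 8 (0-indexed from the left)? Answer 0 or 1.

[0] ██·█···█···
[1] ··███··██··
[2] ···█·█···█·
[3] ···████··██
[4] █···██·█···
[5] ██····███··
[6] ··█····█·█·
[7] ··██···████
[8] █···█···██·
[9] ██··██····█
[10] █·█···█····

0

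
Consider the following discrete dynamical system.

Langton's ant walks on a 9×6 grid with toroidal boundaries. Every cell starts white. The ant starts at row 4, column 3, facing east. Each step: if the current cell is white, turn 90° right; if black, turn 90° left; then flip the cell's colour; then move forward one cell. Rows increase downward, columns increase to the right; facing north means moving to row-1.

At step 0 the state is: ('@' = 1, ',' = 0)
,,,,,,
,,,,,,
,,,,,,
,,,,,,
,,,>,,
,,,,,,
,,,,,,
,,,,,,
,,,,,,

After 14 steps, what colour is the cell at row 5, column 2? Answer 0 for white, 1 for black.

gen 0: ,,,,,,
,,,,,,
,,,,,,
,,,,,,
,,,>,,
,,,,,,
,,,,,,
,,,,,,
,,,,,,
gen 1: ,,,,,,
,,,,,,
,,,,,,
,,,,,,
,,,@,,
,,,v,,
,,,,,,
,,,,,,
,,,,,,
gen 2: ,,,,,,
,,,,,,
,,,,,,
,,,,,,
,,,@,,
,,<@,,
,,,,,,
,,,,,,
,,,,,,
gen 3: ,,,,,,
,,,,,,
,,,,,,
,,,,,,
,,^@,,
,,@@,,
,,,,,,
,,,,,,
,,,,,,
gen 4: ,,,,,,
,,,,,,
,,,,,,
,,,,,,
,,@>,,
,,@@,,
,,,,,,
,,,,,,
,,,,,,
gen 5: ,,,,,,
,,,,,,
,,,,,,
,,,^,,
,,@,,,
,,@@,,
,,,,,,
,,,,,,
,,,,,,
gen 6: ,,,,,,
,,,,,,
,,,,,,
,,,@>,
,,@,,,
,,@@,,
,,,,,,
,,,,,,
,,,,,,
gen 7: ,,,,,,
,,,,,,
,,,,,,
,,,@@,
,,@,v,
,,@@,,
,,,,,,
,,,,,,
,,,,,,
gen 8: ,,,,,,
,,,,,,
,,,,,,
,,,@@,
,,@<@,
,,@@,,
,,,,,,
,,,,,,
,,,,,,
gen 9: ,,,,,,
,,,,,,
,,,,,,
,,,^@,
,,@@@,
,,@@,,
,,,,,,
,,,,,,
,,,,,,
gen 10: ,,,,,,
,,,,,,
,,,,,,
,,<,@,
,,@@@,
,,@@,,
,,,,,,
,,,,,,
,,,,,,
gen 11: ,,,,,,
,,,,,,
,,^,,,
,,@,@,
,,@@@,
,,@@,,
,,,,,,
,,,,,,
,,,,,,
gen 12: ,,,,,,
,,,,,,
,,@>,,
,,@,@,
,,@@@,
,,@@,,
,,,,,,
,,,,,,
,,,,,,
gen 13: ,,,,,,
,,,,,,
,,@@,,
,,@v@,
,,@@@,
,,@@,,
,,,,,,
,,,,,,
,,,,,,
gen 14: ,,,,,,
,,,,,,
,,@@,,
,,<@@,
,,@@@,
,,@@,,
,,,,,,
,,,,,,
,,,,,,

1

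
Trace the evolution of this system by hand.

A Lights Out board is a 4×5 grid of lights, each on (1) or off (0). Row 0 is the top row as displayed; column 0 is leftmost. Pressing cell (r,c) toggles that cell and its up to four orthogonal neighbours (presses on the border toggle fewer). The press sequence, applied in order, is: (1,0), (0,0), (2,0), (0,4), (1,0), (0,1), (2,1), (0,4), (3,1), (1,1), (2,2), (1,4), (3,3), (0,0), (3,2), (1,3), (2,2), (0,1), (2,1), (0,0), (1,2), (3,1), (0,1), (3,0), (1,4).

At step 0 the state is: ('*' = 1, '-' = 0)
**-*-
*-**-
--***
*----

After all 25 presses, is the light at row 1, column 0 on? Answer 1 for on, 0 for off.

step 0: **-*-
*-**-
--***
*----
step 1: -*-*-
-***-
*-***
*----
step 2: *--*-
****-
*-***
*----
step 3: *--*-
-***-
-****
-----
step 4: *---*
-****
-****
-----
step 5: ----*
*-***
*****
-----
step 6: ***-*
*****
*****
-----
step 7: ***-*
*-***
---**
-*---
step 8: ****-
*-**-
---**
-*---
step 9: ****-
*-**-
-*-**
*-*--
step 10: *-**-
-*-*-
---**
*-*--
step 11: *-**-
-***-
-**-*
*----
step 12: *-***
-**-*
-**--
*----
step 13: *-***
-**-*
-***-
*-***
step 14: -****
***-*
-***-
*-***
step 15: -****
***-*
-*-*-
**--*
step 16: -**-*
**-*-
-*---
**--*
step 17: -**-*
****-
--**-
***-*
step 18: *---*
*-**-
--**-
***-*
step 19: *---*
****-
**-*-
*-*-*
step 20: -*--*
-***-
**-*-
*-*-*
step 21: -**-*
-----
****-
*-*-*
step 22: -**-*
-----
*-**-
-*--*
step 23: *---*
-*---
*-**-
-*--*
step 24: *---*
-*---
--**-
*---*
step 25: *----
-*-**
--***
*---*

0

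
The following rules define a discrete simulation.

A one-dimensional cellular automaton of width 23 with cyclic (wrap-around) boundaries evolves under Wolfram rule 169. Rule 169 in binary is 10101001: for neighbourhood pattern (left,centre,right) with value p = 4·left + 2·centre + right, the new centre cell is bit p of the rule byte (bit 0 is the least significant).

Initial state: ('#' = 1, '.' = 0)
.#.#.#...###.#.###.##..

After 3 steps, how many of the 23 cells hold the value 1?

14

k=0  .#.#.#...###.#.###.##..
k=1  ..#.#..#.##.#.###.##..#
k=2  ...#....##.#.###.##....
k=3  ##...##.#.#.###.##..###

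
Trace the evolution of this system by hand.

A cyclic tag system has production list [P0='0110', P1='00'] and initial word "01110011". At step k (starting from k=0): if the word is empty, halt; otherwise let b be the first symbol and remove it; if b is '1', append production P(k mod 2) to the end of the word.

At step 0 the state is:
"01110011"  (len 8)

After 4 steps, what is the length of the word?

gen 0: "01110011"  (len 8)
gen 1: "1110011"  (len 7)
gen 2: "11001100"  (len 8)
gen 3: "10011000110"  (len 11)
gen 4: "001100011000"  (len 12)

12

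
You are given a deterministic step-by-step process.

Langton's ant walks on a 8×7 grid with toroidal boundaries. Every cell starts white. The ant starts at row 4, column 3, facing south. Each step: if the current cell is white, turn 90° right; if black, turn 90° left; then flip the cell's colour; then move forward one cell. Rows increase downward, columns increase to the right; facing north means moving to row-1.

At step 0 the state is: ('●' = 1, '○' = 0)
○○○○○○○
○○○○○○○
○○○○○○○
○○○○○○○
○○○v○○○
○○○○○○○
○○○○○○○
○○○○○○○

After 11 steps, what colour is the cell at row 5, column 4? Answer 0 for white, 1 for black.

gen 0: ○○○○○○○
○○○○○○○
○○○○○○○
○○○○○○○
○○○v○○○
○○○○○○○
○○○○○○○
○○○○○○○
gen 1: ○○○○○○○
○○○○○○○
○○○○○○○
○○○○○○○
○○<●○○○
○○○○○○○
○○○○○○○
○○○○○○○
gen 2: ○○○○○○○
○○○○○○○
○○○○○○○
○○^○○○○
○○●●○○○
○○○○○○○
○○○○○○○
○○○○○○○
gen 3: ○○○○○○○
○○○○○○○
○○○○○○○
○○●>○○○
○○●●○○○
○○○○○○○
○○○○○○○
○○○○○○○
gen 4: ○○○○○○○
○○○○○○○
○○○○○○○
○○●●○○○
○○●v○○○
○○○○○○○
○○○○○○○
○○○○○○○
gen 5: ○○○○○○○
○○○○○○○
○○○○○○○
○○●●○○○
○○●○>○○
○○○○○○○
○○○○○○○
○○○○○○○
gen 6: ○○○○○○○
○○○○○○○
○○○○○○○
○○●●○○○
○○●○●○○
○○○○v○○
○○○○○○○
○○○○○○○
gen 7: ○○○○○○○
○○○○○○○
○○○○○○○
○○●●○○○
○○●○●○○
○○○<●○○
○○○○○○○
○○○○○○○
gen 8: ○○○○○○○
○○○○○○○
○○○○○○○
○○●●○○○
○○●^●○○
○○○●●○○
○○○○○○○
○○○○○○○
gen 9: ○○○○○○○
○○○○○○○
○○○○○○○
○○●●○○○
○○●●>○○
○○○●●○○
○○○○○○○
○○○○○○○
gen 10: ○○○○○○○
○○○○○○○
○○○○○○○
○○●●^○○
○○●●○○○
○○○●●○○
○○○○○○○
○○○○○○○
gen 11: ○○○○○○○
○○○○○○○
○○○○○○○
○○●●●>○
○○●●○○○
○○○●●○○
○○○○○○○
○○○○○○○

1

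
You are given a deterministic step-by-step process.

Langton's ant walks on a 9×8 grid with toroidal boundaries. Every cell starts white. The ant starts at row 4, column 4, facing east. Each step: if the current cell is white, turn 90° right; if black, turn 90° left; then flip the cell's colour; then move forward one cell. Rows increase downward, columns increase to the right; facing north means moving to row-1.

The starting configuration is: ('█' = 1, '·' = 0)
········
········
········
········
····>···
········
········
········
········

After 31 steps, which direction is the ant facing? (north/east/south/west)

t=0: ········
········
········
········
····>···
········
········
········
········
t=1: ········
········
········
········
····█···
····v···
········
········
········
t=2: ········
········
········
········
····█···
···<█···
········
········
········
t=3: ········
········
········
········
···^█···
···██···
········
········
········
t=4: ········
········
········
········
···█>···
···██···
········
········
········
t=5: ········
········
········
····^···
···█····
···██···
········
········
········
t=6: ········
········
········
····█>··
···█····
···██···
········
········
········
t=7: ········
········
········
····██··
···█·v··
···██···
········
········
········
t=8: ········
········
········
····██··
···█<█··
···██···
········
········
········
t=9: ········
········
········
····^█··
···███··
···██···
········
········
········
t=10: ········
········
········
···<·█··
···███··
···██···
········
········
········
t=11: ········
········
···^····
···█·█··
···███··
···██···
········
········
········
t=12: ········
········
···█>···
···█·█··
···███··
···██···
········
········
········
t=13: ········
········
···██···
···█v█··
···███··
···██···
········
········
········
t=14: ········
········
···██···
···<██··
···███··
···██···
········
········
········
t=15: ········
········
···██···
····██··
···v██··
···██···
········
········
········
t=16: ········
········
···██···
····██··
····>█··
···██···
········
········
········
t=17: ········
········
···██···
····^█··
·····█··
···██···
········
········
········
t=18: ········
········
···██···
···<·█··
·····█··
···██···
········
········
········
t=19: ········
········
···^█···
···█·█··
·····█··
···██···
········
········
········
t=20: ········
········
··<·█···
···█·█··
·····█··
···██···
········
········
········
t=21: ········
··^·····
··█·█···
···█·█··
·····█··
···██···
········
········
········
t=22: ········
··█>····
··█·█···
···█·█··
·····█··
···██···
········
········
········
t=23: ········
··██····
··█v█···
···█·█··
·····█··
···██···
········
········
········
t=24: ········
··██····
··<██···
···█·█··
·····█··
···██···
········
········
········
t=25: ········
··██····
···██···
··v█·█··
·····█··
···██···
········
········
········
t=26: ········
··██····
···██···
·<██·█··
·····█··
···██···
········
········
········
t=27: ········
··██····
·^·██···
·███·█··
·····█··
···██···
········
········
········
t=28: ········
··██····
·█>██···
·███·█··
·····█··
···██···
········
········
········
t=29: ········
··██····
·████···
·█v█·█··
·····█··
···██···
········
········
········
t=30: ········
··██····
·████···
·█·>·█··
·····█··
···██···
········
········
········
t=31: ········
··██····
·██^█···
·█···█··
·····█··
···██···
········
········
········

north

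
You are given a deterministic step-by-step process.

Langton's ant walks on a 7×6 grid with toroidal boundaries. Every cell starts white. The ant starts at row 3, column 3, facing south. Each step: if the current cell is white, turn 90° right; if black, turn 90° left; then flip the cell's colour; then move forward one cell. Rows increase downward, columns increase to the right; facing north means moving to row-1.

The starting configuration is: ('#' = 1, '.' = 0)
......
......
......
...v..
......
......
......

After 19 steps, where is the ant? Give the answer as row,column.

2,5

step 0: ......
......
......
...v..
......
......
......
step 1: ......
......
......
..<#..
......
......
......
step 2: ......
......
..^...
..##..
......
......
......
step 3: ......
......
..#>..
..##..
......
......
......
step 4: ......
......
..##..
..#v..
......
......
......
step 5: ......
......
..##..
..#.>.
......
......
......
step 6: ......
......
..##..
..#.#.
....v.
......
......
step 7: ......
......
..##..
..#.#.
...<#.
......
......
step 8: ......
......
..##..
..#^#.
...##.
......
......
step 9: ......
......
..##..
..##>.
...##.
......
......
step 10: ......
......
..##^.
..##..
...##.
......
......
step 11: ......
......
..###>
..##..
...##.
......
......
step 12: ......
......
..####
..##.v
...##.
......
......
step 13: ......
......
..####
..##<#
...##.
......
......
step 14: ......
......
..##^#
..####
...##.
......
......
step 15: ......
......
..#<.#
..####
...##.
......
......
step 16: ......
......
..#..#
..#v##
...##.
......
......
step 17: ......
......
..#..#
..#.>#
...##.
......
......
step 18: ......
......
..#.^#
..#..#
...##.
......
......
step 19: ......
......
..#.#>
..#..#
...##.
......
......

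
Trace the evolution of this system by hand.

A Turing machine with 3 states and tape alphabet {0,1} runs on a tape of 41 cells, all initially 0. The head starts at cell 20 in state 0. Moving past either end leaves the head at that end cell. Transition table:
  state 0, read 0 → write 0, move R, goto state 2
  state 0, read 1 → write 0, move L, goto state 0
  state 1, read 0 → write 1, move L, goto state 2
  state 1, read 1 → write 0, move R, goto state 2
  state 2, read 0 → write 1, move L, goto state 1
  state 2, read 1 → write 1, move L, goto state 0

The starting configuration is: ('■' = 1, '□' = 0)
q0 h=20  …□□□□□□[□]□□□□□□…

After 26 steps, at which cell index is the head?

1

[0] q0 h=20  …□□□□□□[□]□□□□□□…
[1] q2 h=21  …□□□□□□[□]□□□□□□…
[2] q1 h=20  …□□□□□□[□]■□□□□□…
[3] q2 h=19  …□□□□□□[□]■■□□□□…
[4] q1 h=18  …□□□□□□[□]■■■□□□…
[5] q2 h=17  …□□□□□□[□]■■■■□□…
[6] q1 h=16  …□□□□□□[□]■■■■■□…
[7] q2 h=15  …□□□□□□[□]■■■■■■…
[8] q1 h=14  …□□□□□□[□]■■■■■■…
[9] q2 h=13  …□□□□□□[□]■■■■■■…
[10] q1 h=12  …□□□□□□[□]■■■■■■…
[11] q2 h=11  …□□□□□□[□]■■■■■■…
[12] q1 h=10  …□□□□□□[□]■■■■■■…
[13] q2 h= 9  …□□□□□□[□]■■■■■■…
[14] q1 h= 8  …□□□□□□[□]■■■■■■…
[15] q2 h= 7  …□□□□□□[□]■■■■■■…
[16] q1 h= 6  |□□□□□□[□]■■■■■■…
[17] q2 h= 5  |□□□□□[□]■■■■■■…
[18] q1 h= 4  |□□□□[□]■■■■■■…
[19] q2 h= 3  |□□□[□]■■■■■■…
[20] q1 h= 2  |□□[□]■■■■■■…
[21] q2 h= 1  |□[□]■■■■■■…
[22] q1 h= 0  |[□]■■■■■■…
[23] q2 h= 0  |[■]■■■■■■…
[24] q0 h= 0  |[■]■■■■■■…
[25] q0 h= 0  |[□]■■■■■■…
[26] q2 h= 1  |□[■]■■■■■■…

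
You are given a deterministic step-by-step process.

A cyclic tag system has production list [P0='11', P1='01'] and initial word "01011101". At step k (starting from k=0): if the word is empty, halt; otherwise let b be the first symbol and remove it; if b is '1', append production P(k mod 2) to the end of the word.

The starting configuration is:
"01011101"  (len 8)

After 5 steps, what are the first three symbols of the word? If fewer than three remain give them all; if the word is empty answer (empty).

k=0  "01011101"  (len 8)
k=1  "1011101"  (len 7)
k=2  "01110101"  (len 8)
k=3  "1110101"  (len 7)
k=4  "11010101"  (len 8)
k=5  "101010111"  (len 9)

101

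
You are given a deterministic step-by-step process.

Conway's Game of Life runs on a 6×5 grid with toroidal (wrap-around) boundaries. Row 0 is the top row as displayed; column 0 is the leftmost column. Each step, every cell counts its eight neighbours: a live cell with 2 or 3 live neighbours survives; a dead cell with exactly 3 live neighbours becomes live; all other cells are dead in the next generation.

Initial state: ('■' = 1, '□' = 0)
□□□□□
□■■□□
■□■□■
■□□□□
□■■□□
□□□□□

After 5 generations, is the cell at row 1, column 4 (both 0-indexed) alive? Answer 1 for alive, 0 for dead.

t=0: □□□□□
□■■□□
■□■□■
■□□□□
□■■□□
□□□□□
t=1: □□□□□
■■■■□
■□■■■
■□■■■
□■□□□
□□□□□
t=2: □■■□□
■□□□□
□□□□□
□□□□□
■■■■■
□□□□□
t=3: □■□□□
□■□□□
□□□□□
■■■■■
■■■■■
□□□□■
t=4: ■□□□□
□□□□□
□□□■■
□□□□□
□□□□□
□□□□■
t=5: □□□□□
□□□□■
□□□□□
□□□□□
□□□□□
□□□□□

1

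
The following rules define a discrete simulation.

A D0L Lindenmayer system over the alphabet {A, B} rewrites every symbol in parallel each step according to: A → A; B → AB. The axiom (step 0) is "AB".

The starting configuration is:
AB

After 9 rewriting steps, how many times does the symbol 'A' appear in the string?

step 0: AB
step 1: AAB
step 2: AAAB
step 3: AAAAB
step 4: AAAAAB
step 5: AAAAAAB
step 6: AAAAAAAB
step 7: AAAAAAAAB
step 8: AAAAAAAAAB
step 9: AAAAAAAAAAB

10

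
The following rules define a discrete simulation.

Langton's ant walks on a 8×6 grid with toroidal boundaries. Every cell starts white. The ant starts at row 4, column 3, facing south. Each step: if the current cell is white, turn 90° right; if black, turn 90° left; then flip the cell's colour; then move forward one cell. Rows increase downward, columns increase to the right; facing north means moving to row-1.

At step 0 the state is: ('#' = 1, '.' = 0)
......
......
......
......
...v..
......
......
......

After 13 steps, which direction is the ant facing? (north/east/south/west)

west

gen 0: ......
......
......
......
...v..
......
......
......
gen 1: ......
......
......
......
..<#..
......
......
......
gen 2: ......
......
......
..^...
..##..
......
......
......
gen 3: ......
......
......
..#>..
..##..
......
......
......
gen 4: ......
......
......
..##..
..#v..
......
......
......
gen 5: ......
......
......
..##..
..#.>.
......
......
......
gen 6: ......
......
......
..##..
..#.#.
....v.
......
......
gen 7: ......
......
......
..##..
..#.#.
...<#.
......
......
gen 8: ......
......
......
..##..
..#^#.
...##.
......
......
gen 9: ......
......
......
..##..
..##>.
...##.
......
......
gen 10: ......
......
......
..##^.
..##..
...##.
......
......
gen 11: ......
......
......
..###>
..##..
...##.
......
......
gen 12: ......
......
......
..####
..##.v
...##.
......
......
gen 13: ......
......
......
..####
..##<#
...##.
......
......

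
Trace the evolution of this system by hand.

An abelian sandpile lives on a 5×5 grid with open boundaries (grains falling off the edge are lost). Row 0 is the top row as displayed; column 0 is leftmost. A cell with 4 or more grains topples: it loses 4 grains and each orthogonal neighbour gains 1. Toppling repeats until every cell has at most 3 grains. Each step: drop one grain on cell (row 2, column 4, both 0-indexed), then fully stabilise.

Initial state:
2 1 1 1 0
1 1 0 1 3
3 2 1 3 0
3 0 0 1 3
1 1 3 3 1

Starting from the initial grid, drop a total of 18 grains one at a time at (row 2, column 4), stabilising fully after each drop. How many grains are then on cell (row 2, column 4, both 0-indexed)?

0

t=0: 2 1 1 1 0
1 1 0 1 3
3 2 1 3 0
3 0 0 1 3
1 1 3 3 1
t=1: 2 1 1 1 0
1 1 0 1 3
3 2 1 3 1
3 0 0 1 3
1 1 3 3 1
t=2: 2 1 1 1 0
1 1 0 1 3
3 2 1 3 2
3 0 0 1 3
1 1 3 3 1
t=3: 2 1 1 1 0
1 1 0 1 3
3 2 1 3 3
3 0 0 1 3
1 1 3 3 1
t=4: 2 1 1 1 1
1 1 0 3 0
3 2 2 0 3
3 0 0 3 0
1 1 3 3 2
t=5: 2 1 1 1 1
1 1 0 3 1
3 2 2 1 0
3 0 0 3 1
1 1 3 3 2
t=6: 2 1 1 1 1
1 1 0 3 1
3 2 2 1 1
3 0 0 3 1
1 1 3 3 2
t=7: 2 1 1 1 1
1 1 0 3 1
3 2 2 1 2
3 0 0 3 1
1 1 3 3 2
t=8: 2 1 1 1 1
1 1 0 3 1
3 2 2 1 3
3 0 0 3 1
1 1 3 3 2
t=9: 2 1 1 1 1
1 1 0 3 2
3 2 2 2 0
3 0 0 3 2
1 1 3 3 2
t=10: 2 1 1 1 1
1 1 0 3 2
3 2 2 2 1
3 0 0 3 2
1 1 3 3 2
t=11: 2 1 1 1 1
1 1 0 3 2
3 2 2 2 2
3 0 0 3 2
1 1 3 3 2
t=12: 2 1 1 1 1
1 1 0 3 2
3 2 2 2 3
3 0 0 3 2
1 1 3 3 2
t=13: 2 1 1 1 1
1 1 0 3 3
3 2 2 3 0
3 0 0 3 3
1 1 3 3 2
t=14: 2 1 1 1 1
1 1 0 3 3
3 2 2 3 1
3 0 0 3 3
1 1 3 3 2
t=15: 2 1 1 1 1
1 1 0 3 3
3 2 2 3 2
3 0 0 3 3
1 1 3 3 2
t=16: 2 1 1 1 1
1 1 0 3 3
3 2 2 3 3
3 0 0 3 3
1 1 3 3 2
t=17: 2 1 1 2 2
1 1 1 1 1
3 2 3 2 3
3 0 2 2 2
1 2 0 2 0
t=18: 2 1 1 2 2
1 1 1 1 2
3 2 3 3 0
3 0 2 2 3
1 2 0 2 0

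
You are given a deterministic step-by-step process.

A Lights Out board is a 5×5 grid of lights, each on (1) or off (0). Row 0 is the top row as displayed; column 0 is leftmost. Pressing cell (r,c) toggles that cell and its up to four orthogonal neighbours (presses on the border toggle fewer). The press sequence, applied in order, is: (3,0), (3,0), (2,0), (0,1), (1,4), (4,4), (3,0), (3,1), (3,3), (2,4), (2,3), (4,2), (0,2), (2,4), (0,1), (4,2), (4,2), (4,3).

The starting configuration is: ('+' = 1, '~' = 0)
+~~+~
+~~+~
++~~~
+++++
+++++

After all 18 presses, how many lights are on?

16

gen 0: +~~+~
+~~+~
++~~~
+++++
+++++
gen 1: +~~+~
+~~+~
~+~~~
~~+++
~++++
gen 2: +~~+~
+~~+~
++~~~
+++++
+++++
gen 3: +~~+~
~~~+~
~~~~~
~++++
+++++
gen 4: ~+++~
~+~+~
~~~~~
~++++
+++++
gen 5: ~++++
~+~~+
~~~~+
~++++
+++++
gen 6: ~++++
~+~~+
~~~~+
~+++~
+++~~
gen 7: ~++++
~+~~+
+~~~+
+~++~
~++~~
gen 8: ~++++
~+~~+
++~~+
~+~+~
~~+~~
gen 9: ~++++
~+~~+
++~++
~++~+
~~++~
gen 10: ~++++
~+~~~
++~~~
~++~~
~~++~
gen 11: ~++++
~+~+~
+++++
~+++~
~~++~
gen 12: ~++++
~+~+~
+++++
~+~+~
~+~~~
gen 13: ~~~~+
~+++~
+++++
~+~+~
~+~~~
gen 14: ~~~~+
~++++
+++~~
~+~++
~+~~~
gen 15: +++~+
~~+++
+++~~
~+~++
~+~~~
gen 16: +++~+
~~+++
+++~~
~++++
~~++~
gen 17: +++~+
~~+++
+++~~
~+~++
~+~~~
gen 18: +++~+
~~+++
+++~~
~+~~+
~++++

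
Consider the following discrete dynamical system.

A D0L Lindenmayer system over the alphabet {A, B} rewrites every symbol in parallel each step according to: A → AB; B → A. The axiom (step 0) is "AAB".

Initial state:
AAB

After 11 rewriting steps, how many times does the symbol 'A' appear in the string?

k=0  AAB
k=1  ABABA
k=2  ABAABAAB
k=3  ABAABABAABABA
k=4  ABAABABAABAABABAABAAB
k=5  ABAABABAABAABABAABABAABAABABAABABA
k=6  ABAABABAABAABABAABABAABAABABAABAABABAABABAABAABABAABAAB
k=7  ABAABABAABAABABAABABAABAABABAABAABABAABABAABAABABAABABAABAABABAABAABABAABABAABAABABAABABA
k=8  ABAABABAABAABABAABABAABAABABAABAABABAABABAABAABABAABABAABA…AABABAABABAABAABABAABABAABAABABAABAABABAABABAABAABABAABAAB  (len 144)
k=9  ABAABABAABAABABAABABAABAABABAABAABABAABABAABAABABAABABAABA…AABABAABABAABAABABAABABAABAABABAABAABABAABABAABAABABAABABA  (len 233)
k=10  ABAABABAABAABABAABABAABAABABAABAABABAABABAABAABABAABABAABA…AABABAABABAABAABABAABABAABAABABAABAABABAABABAABAABABAABAAB  (len 377)
k=11  ABAABABAABAABABAABABAABAABABAABAABABAABABAABAABABAABABAABA…AABABAABABAABAABABAABABAABAABABAABAABABAABABAABAABABAABABA  (len 610)

377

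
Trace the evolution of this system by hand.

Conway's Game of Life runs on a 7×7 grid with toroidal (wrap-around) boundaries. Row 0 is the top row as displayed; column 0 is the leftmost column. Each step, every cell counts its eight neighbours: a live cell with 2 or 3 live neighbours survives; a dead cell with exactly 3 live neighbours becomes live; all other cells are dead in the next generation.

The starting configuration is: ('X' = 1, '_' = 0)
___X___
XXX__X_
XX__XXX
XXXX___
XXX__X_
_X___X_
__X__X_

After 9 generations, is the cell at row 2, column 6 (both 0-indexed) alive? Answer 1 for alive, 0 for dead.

0

k=0  ___X___
XXX__X_
XX__XXX
XXXX___
XXX__X_
_X___X_
__X__X_
k=1  ___XX_X
__XX_X_
____XX_
___X___
___XX__
X___XX_
__X_X__
k=2  _______
__X___X
__X__X_
___X_X_
___X_X_
_____X_
______X
k=3  _______
_______
__XXXXX
__XX_XX
_____XX
____XXX
_______
k=4  _______
___XXX_
__X___X
X_X____
X__X___
____X_X
_____X_
k=5  _____X_
___XXX_
_XX_XXX
X_XX__X
XX_X__X
____XXX
_____X_
k=6  _____XX
__XX___
_X_____
_______
_X_X___
____X__
_______
k=7  _______
__X____
__X____
__X____
_______
_______
_____X_
k=8  _______
_______
_XXX___
_______
_______
_______
_______
k=9  _______
__X____
__X____
__X____
_______
_______
_______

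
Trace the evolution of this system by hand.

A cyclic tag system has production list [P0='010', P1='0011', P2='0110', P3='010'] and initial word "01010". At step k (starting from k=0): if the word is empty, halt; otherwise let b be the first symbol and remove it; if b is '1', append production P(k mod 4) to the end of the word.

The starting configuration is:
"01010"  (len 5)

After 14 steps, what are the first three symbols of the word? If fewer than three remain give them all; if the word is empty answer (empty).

001

0) "01010"  (len 5)
1) "1010"  (len 4)
2) "0100011"  (len 7)
3) "100011"  (len 6)
4) "00011010"  (len 8)
5) "0011010"  (len 7)
6) "011010"  (len 6)
7) "11010"  (len 5)
8) "1010010"  (len 7)
9) "010010010"  (len 9)
10) "10010010"  (len 8)
11) "00100100110"  (len 11)
12) "0100100110"  (len 10)
13) "100100110"  (len 9)
14) "001001100011"  (len 12)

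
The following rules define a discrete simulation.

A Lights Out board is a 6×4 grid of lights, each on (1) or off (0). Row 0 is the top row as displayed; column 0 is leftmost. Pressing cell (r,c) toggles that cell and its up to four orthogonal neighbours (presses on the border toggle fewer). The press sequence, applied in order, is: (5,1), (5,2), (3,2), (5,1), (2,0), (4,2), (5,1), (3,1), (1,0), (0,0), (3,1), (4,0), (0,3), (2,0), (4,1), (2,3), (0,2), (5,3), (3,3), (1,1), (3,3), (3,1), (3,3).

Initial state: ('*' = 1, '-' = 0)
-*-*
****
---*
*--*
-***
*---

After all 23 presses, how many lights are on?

k=0  -*-*
****
---*
*--*
-***
*---
k=1  -*-*
****
---*
*--*
--**
-**-
k=2  -*-*
****
---*
*--*
---*
---*
k=3  -*-*
****
--**
***-
--**
---*
k=4  -*-*
****
--**
***-
-***
****
k=5  -*-*
-***
****
-**-
-***
****
k=6  -*-*
-***
****
-*--
----
**-*
k=7  -*-*
-***
****
-*--
-*--
--**
k=8  -*-*
-***
*-**
*-*-
----
--**
k=9  **-*
*-**
--**
*-*-
----
--**
k=10  ---*
--**
--**
*-*-
----
--**
k=11  ---*
--**
-***
-*--
-*--
--**
k=12  ---*
--**
-***
**--
*---
*-**
k=13  --*-
--*-
-***
**--
*---
*-**
k=14  --*-
*-*-
*-**
-*--
*---
*-**
k=15  --*-
*-*-
*-**
----
-**-
****
k=16  --*-
*-**
*---
---*
-**-
****
k=17  -*-*
*--*
*---
---*
-**-
****
k=18  -*-*
*--*
*---
---*
-***
**--
k=19  -*-*
*--*
*--*
--*-
-**-
**--
k=20  ---*
-***
**-*
--*-
-**-
**--
k=21  ---*
-***
**--
---*
-***
**--
k=22  ---*
-***
*---
****
--**
**--
k=23  ---*
-***
*--*
**--
--*-
**--

11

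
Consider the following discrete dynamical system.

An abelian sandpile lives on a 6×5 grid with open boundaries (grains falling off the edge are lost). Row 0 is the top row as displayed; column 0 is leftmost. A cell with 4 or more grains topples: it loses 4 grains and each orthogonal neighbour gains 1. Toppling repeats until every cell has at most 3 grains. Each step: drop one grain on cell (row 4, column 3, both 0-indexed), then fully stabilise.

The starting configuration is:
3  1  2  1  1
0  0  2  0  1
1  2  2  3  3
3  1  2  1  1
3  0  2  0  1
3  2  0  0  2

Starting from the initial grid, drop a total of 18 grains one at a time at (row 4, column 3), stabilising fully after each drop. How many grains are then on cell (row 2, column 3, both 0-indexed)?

gen 0: 3  1  2  1  1
0  0  2  0  1
1  2  2  3  3
3  1  2  1  1
3  0  2  0  1
3  2  0  0  2
gen 1: 3  1  2  1  1
0  0  2  0  1
1  2  2  3  3
3  1  2  1  1
3  0  2  1  1
3  2  0  0  2
gen 2: 3  1  2  1  1
0  0  2  0  1
1  2  2  3  3
3  1  2  1  1
3  0  2  2  1
3  2  0  0  2
gen 3: 3  1  2  1  1
0  0  2  0  1
1  2  2  3  3
3  1  2  1  1
3  0  2  3  1
3  2  0  0  2
gen 4: 3  1  2  1  1
0  0  2  0  1
1  2  2  3  3
3  1  2  2  1
3  0  3  0  2
3  2  0  1  2
gen 5: 3  1  2  1  1
0  0  2  0  1
1  2  2  3  3
3  1  2  2  1
3  0  3  1  2
3  2  0  1  2
gen 6: 3  1  2  1  1
0  0  2  0  1
1  2  2  3  3
3  1  2  2  1
3  0  3  2  2
3  2  0  1  2
gen 7: 3  1  2  1  1
0  0  2  0  1
1  2  2  3  3
3  1  2  2  1
3  0  3  3  2
3  2  0  1  2
gen 8: 3  1  2  1  1
0  0  2  0  1
1  2  2  3  3
3  1  3  3  1
3  1  0  1  3
3  2  1  2  2
gen 9: 3  1  2  1  1
0  0  2  0  1
1  2  2  3  3
3  1  3  3  1
3  1  0  2  3
3  2  1  2  2
gen 10: 3  1  2  1  1
0  0  2  0  1
1  2  2  3  3
3  1  3  3  1
3  1  0  3  3
3  2  1  2  2
gen 11: 3  1  2  1  1
0  0  3  1  2
1  3  0  2  1
3  2  1  3  0
3  1  2  2  1
3  2  1  3  3
gen 12: 3  1  2  1  1
0  0  3  1  2
1  3  0  2  1
3  2  1  3  0
3  1  2  3  1
3  2  1  3  3
gen 13: 3  1  2  1  1
0  0  3  1  2
1  3  0  3  1
3  2  2  0  1
3  1  3  2  3
3  2  2  1  0
gen 14: 3  1  2  1  1
0  0  3  1  2
1  3  0  3  1
3  2  2  0  1
3  1  3  3  3
3  2  2  1  0
gen 15: 3  1  2  1  1
0  0  3  1  2
1  3  0  3  1
3  2  3  1  2
3  2  0  2  0
3  2  3  2  1
gen 16: 3  1  2  1  1
0  0  3  1  2
1  3  0  3  1
3  2  3  1  2
3  2  0  3  0
3  2  3  2  1
gen 17: 3  1  2  1  1
0  0  3  1  2
1  3  0  3  1
3  2  3  2  2
3  2  1  0  1
3  2  3  3  1
gen 18: 3  1  2  1  1
0  0  3  1  2
1  3  0  3  1
3  2  3  2  2
3  2  1  1  1
3  2  3  3  1

3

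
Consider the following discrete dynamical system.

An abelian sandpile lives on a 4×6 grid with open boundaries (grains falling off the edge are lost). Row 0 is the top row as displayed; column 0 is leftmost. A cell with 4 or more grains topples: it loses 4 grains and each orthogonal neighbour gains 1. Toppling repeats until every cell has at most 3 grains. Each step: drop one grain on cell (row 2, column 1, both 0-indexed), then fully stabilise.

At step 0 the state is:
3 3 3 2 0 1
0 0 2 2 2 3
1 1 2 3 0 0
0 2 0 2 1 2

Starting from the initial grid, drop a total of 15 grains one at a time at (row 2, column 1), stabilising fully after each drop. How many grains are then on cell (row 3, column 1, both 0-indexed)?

3

gen 0: 3 3 3 2 0 1
0 0 2 2 2 3
1 1 2 3 0 0
0 2 0 2 1 2
gen 1: 3 3 3 2 0 1
0 0 2 2 2 3
1 2 2 3 0 0
0 2 0 2 1 2
gen 2: 3 3 3 2 0 1
0 0 2 2 2 3
1 3 2 3 0 0
0 2 0 2 1 2
gen 3: 3 3 3 2 0 1
0 1 2 2 2 3
2 0 3 3 0 0
0 3 0 2 1 2
gen 4: 3 3 3 2 0 1
0 1 2 2 2 3
2 1 3 3 0 0
0 3 0 2 1 2
gen 5: 3 3 3 2 0 1
0 1 2 2 2 3
2 2 3 3 0 0
0 3 0 2 1 2
gen 6: 3 3 3 2 0 1
0 1 2 2 2 3
2 3 3 3 0 0
0 3 0 2 1 2
gen 7: 3 3 3 2 0 1
0 2 3 3 2 3
3 2 1 0 1 0
1 0 2 3 1 2
gen 8: 3 3 3 2 0 1
0 2 3 3 2 3
3 3 1 0 1 0
1 0 2 3 1 2
gen 9: 3 3 3 2 0 1
1 3 3 3 2 3
0 1 2 0 1 0
2 1 2 3 1 2
gen 10: 3 3 3 2 0 1
1 3 3 3 2 3
0 2 2 0 1 0
2 1 2 3 1 2
gen 11: 3 3 3 2 0 1
1 3 3 3 2 3
0 3 2 0 1 0
2 1 2 3 1 2
gen 12: 0 2 2 0 1 1
3 2 3 1 3 3
1 2 0 2 1 0
2 2 3 3 1 2
gen 13: 0 2 2 0 1 1
3 2 3 1 3 3
1 3 0 2 1 0
2 2 3 3 1 2
gen 14: 0 2 2 0 1 1
3 3 3 1 3 3
2 0 1 2 1 0
2 3 3 3 1 2
gen 15: 0 2 2 0 1 1
3 3 3 1 3 3
2 1 1 2 1 0
2 3 3 3 1 2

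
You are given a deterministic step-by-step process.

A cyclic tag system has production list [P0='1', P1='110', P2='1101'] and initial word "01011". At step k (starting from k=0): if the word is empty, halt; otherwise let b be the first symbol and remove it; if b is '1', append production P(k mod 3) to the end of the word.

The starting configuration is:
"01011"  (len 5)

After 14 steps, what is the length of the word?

15

0) "01011"  (len 5)
1) "1011"  (len 4)
2) "011110"  (len 6)
3) "11110"  (len 5)
4) "11101"  (len 5)
5) "1101110"  (len 7)
6) "1011101101"  (len 10)
7) "0111011011"  (len 10)
8) "111011011"  (len 9)
9) "110110111101"  (len 12)
10) "101101111011"  (len 12)
11) "01101111011110"  (len 14)
12) "1101111011110"  (len 13)
13) "1011110111101"  (len 13)
14) "011110111101110"  (len 15)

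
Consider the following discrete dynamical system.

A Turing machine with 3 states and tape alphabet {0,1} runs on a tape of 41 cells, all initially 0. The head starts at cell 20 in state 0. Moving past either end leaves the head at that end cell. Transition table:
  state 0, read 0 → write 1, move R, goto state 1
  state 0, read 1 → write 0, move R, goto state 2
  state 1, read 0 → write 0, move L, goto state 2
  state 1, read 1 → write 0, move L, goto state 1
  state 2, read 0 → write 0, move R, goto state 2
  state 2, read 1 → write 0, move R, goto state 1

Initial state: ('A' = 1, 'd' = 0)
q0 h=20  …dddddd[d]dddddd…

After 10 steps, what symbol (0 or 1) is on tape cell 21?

0

0) q0 h=20  …dddddd[d]dddddd…
1) q1 h=21  …dddddA[d]dddddd…
2) q2 h=20  …dddddd[A]dddddd…
3) q1 h=21  …dddddd[d]dddddd…
4) q2 h=20  …dddddd[d]dddddd…
5) q2 h=21  …dddddd[d]dddddd…
6) q2 h=22  …dddddd[d]dddddd…
7) q2 h=23  …dddddd[d]dddddd…
8) q2 h=24  …dddddd[d]dddddd…
9) q2 h=25  …dddddd[d]dddddd…
10) q2 h=26  …dddddd[d]dddddd…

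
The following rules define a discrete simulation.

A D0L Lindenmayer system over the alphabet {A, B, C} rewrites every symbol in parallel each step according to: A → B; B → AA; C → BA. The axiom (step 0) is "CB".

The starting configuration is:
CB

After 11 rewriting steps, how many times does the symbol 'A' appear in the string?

t=0: CB
t=1: BAAA
t=2: AABBB
t=3: BBAAAAAA
t=4: AAAABBBBBB
t=5: BBBBAAAAAAAAAAAA
t=6: AAAAAAAABBBBBBBBBBBB
t=7: BBBBBBBBAAAAAAAAAAAAAAAAAAAAAAAA
t=8: AAAAAAAAAAAAAAAABBBBBBBBBBBBBBBBBBBBBBBB
t=9: BBBBBBBBBBBBBBBBAAAAAAAAAAAAAAAAAAAAAAAAAAAAAAAAAAAAAAAAAAAAAAAA
t=10: AAAAAAAAAAAAAAAAAAAAAAAAAAAAAAAABBBBBBBBBBBBBBBBBBBBBBBBBBBBBBBBBBBBBBBBBBBBBBBB
t=11: BBBBBBBBBBBBBBBBBBBBBBBBBBBBBBBBAAAAAAAAAAAAAAAAAAAAAAAAAA…AAAAAAAAAAAAAAAAAAAAAAAAAAAAAAAAAAAAAAAAAAAAAAAAAAAAAAAAAA  (len 128)

96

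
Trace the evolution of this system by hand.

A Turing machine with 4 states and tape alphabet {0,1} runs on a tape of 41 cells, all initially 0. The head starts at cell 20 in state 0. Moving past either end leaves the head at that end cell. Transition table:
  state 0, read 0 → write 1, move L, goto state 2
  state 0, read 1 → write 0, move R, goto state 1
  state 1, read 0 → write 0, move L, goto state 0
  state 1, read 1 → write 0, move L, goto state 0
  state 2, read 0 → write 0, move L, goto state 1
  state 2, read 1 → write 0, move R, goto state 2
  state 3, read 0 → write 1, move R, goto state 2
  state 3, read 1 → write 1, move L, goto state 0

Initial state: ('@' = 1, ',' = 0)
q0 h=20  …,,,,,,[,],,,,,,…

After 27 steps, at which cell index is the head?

0) q0 h=20  …,,,,,,[,],,,,,,…
1) q2 h=19  …,,,,,,[,]@,,,,,…
2) q1 h=18  …,,,,,,[,],@,,,,…
3) q0 h=17  …,,,,,,[,],,@,,,…
4) q2 h=16  …,,,,,,[,]@,,@,,…
5) q1 h=15  …,,,,,,[,],@,,@,…
6) q0 h=14  …,,,,,,[,],,@,,@…
7) q2 h=13  …,,,,,,[,]@,,@,,…
8) q1 h=12  …,,,,,,[,],@,,@,…
9) q0 h=11  …,,,,,,[,],,@,,@…
10) q2 h=10  …,,,,,,[,]@,,@,,…
11) q1 h= 9  …,,,,,,[,],@,,@,…
12) q0 h= 8  …,,,,,,[,],,@,,@…
13) q2 h= 7  …,,,,,,[,]@,,@,,…
14) q1 h= 6  |,,,,,,[,],@,,@,…
15) q0 h= 5  |,,,,,[,],,@,,@…
16) q2 h= 4  |,,,,[,]@,,@,,…
17) q1 h= 3  |,,,[,],@,,@,…
18) q0 h= 2  |,,[,],,@,,@…
19) q2 h= 1  |,[,]@,,@,,…
20) q1 h= 0  |[,],@,,@,…
21) q0 h= 0  |[,],@,,@,…
22) q2 h= 0  |[@],@,,@,…
23) q2 h= 1  |,[,]@,,@,,…
24) q1 h= 0  |[,],@,,@,…
25) q0 h= 0  |[,],@,,@,…
26) q2 h= 0  |[@],@,,@,…
27) q2 h= 1  |,[,]@,,@,,…

1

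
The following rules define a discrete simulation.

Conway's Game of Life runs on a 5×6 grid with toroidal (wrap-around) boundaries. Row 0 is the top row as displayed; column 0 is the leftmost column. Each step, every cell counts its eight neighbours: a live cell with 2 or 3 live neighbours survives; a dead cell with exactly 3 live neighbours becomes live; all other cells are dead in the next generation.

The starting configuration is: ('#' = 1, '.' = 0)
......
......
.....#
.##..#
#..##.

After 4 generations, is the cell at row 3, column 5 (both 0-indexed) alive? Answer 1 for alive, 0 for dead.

k=0  ......
......
.....#
.##..#
#..##.
k=1  ......
......
#.....
.###.#
######
k=2  ######
......
###...
......
.....#
k=3  ######
....#.
.#....
##....
.###.#
k=4  ......
....#.
##....
......
......

0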